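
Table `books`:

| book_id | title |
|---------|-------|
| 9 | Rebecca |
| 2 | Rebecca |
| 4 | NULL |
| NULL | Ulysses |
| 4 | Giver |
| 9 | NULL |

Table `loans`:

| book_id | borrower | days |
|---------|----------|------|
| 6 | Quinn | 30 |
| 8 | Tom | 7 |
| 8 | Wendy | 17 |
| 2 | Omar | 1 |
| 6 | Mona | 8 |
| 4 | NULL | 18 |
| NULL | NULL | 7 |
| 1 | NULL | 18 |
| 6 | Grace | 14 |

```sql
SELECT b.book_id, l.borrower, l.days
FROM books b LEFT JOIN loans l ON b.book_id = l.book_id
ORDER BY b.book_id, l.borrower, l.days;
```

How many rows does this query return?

LEFT JOIN keeps every row from `books`; unmatched rows get NULL for `loans`'s columns.
Matching on b.book_id = l.book_id. A NULL in a compared column never satisfies the condition.
Matched pairs: 3; unmatched b rows kept: 3.
Total: 3 matched + 3 padded = 6 rows.

6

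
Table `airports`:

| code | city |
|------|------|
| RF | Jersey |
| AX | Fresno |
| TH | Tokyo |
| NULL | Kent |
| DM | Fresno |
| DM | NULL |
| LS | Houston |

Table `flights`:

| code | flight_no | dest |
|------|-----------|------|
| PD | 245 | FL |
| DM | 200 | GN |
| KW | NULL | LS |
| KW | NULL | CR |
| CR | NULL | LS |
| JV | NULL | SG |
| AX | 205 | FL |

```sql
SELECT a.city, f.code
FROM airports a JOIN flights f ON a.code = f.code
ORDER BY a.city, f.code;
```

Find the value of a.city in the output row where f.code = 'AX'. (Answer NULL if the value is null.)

INNER JOIN keeps only pairs where the ON condition holds.
Matching on a.code = f.code. A NULL in a compared column never satisfies the condition.
Matched pairs: 3.

Fresno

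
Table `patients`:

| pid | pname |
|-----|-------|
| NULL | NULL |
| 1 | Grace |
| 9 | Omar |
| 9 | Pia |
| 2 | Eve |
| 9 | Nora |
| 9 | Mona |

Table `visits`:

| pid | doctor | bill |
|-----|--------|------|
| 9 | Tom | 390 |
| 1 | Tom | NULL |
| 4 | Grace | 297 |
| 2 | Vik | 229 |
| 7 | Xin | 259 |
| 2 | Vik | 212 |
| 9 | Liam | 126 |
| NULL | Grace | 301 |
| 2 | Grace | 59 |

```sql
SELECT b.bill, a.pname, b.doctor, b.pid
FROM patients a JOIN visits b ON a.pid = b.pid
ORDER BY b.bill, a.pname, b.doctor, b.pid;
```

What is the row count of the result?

12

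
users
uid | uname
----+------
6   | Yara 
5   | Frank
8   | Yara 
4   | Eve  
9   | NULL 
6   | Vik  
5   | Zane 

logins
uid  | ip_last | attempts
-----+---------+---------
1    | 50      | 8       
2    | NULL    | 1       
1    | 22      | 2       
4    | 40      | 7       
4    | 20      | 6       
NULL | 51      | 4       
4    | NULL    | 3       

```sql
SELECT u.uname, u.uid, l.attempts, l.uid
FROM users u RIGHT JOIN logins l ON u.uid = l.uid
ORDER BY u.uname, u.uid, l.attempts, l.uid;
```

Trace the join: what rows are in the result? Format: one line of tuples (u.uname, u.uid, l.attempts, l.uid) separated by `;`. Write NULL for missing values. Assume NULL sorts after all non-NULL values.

RIGHT JOIN keeps every row from `logins`; unmatched rows get NULL for `users`'s columns.
Matching on u.uid = l.uid. A NULL in a compared column never satisfies the condition.
- uid=6: no matching l row.
- uid=5: no matching l row.
- uid=8: no matching l row.
- uid=4: 3 matching l row(s), so 3 row(s) emitted.
- uid=9: no matching l row.
- uid=6: no matching l row.
- uid=5: no matching l row.
- 4 row(s) from l found no u partner → padded with NULL.
After projecting and ordering:
u.uname | u.uid | l.attempts | l.uid
Eve | 4 | 3 | 4
Eve | 4 | 6 | 4
Eve | 4 | 7 | 4
NULL | NULL | 1 | 2
NULL | NULL | 2 | 1
NULL | NULL | 4 | NULL
NULL | NULL | 8 | 1

(Eve, 4, 3, 4); (Eve, 4, 6, 4); (Eve, 4, 7, 4); (NULL, NULL, 1, 2); (NULL, NULL, 2, 1); (NULL, NULL, 4, NULL); (NULL, NULL, 8, 1)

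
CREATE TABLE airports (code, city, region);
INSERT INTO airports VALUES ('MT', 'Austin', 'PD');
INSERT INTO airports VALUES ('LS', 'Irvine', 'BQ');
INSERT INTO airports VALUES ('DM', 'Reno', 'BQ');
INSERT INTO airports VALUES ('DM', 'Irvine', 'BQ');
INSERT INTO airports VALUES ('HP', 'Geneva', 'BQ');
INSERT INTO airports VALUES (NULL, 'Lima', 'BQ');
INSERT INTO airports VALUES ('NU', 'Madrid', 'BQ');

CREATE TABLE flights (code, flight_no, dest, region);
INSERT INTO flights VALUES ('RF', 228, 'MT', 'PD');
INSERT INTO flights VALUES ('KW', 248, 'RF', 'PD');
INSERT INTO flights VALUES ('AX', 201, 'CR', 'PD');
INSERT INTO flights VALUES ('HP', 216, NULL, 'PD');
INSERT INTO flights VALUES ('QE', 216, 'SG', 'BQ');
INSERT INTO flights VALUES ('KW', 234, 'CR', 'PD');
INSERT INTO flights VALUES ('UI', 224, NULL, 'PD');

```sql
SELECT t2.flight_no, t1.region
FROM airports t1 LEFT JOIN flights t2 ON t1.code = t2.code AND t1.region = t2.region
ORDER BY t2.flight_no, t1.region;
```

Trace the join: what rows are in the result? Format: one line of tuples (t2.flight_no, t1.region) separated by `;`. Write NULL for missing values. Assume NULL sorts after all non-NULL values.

(NULL, BQ); (NULL, BQ); (NULL, BQ); (NULL, BQ); (NULL, BQ); (NULL, BQ); (NULL, PD)

LEFT JOIN keeps every row from `airports`; unmatched rows get NULL for `flights`'s columns.
Matching on t1.code = t2.code AND t1.region = t2.region. A NULL in a compared column never satisfies the condition.
Matched pairs: 0; unmatched t1 rows kept: 7.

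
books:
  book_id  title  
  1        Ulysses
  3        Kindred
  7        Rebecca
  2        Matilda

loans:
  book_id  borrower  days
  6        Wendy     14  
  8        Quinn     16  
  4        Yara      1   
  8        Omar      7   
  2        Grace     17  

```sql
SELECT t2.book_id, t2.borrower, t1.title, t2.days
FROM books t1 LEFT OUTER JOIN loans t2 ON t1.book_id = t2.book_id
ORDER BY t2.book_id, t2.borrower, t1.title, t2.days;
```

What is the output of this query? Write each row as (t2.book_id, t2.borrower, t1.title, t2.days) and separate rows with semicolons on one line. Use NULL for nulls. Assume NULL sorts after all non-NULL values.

LEFT JOIN keeps every row from `books`; unmatched rows get NULL for `loans`'s columns.
Matching on t1.book_id = t2.book_id.
Matched pairs: 1; unmatched t1 rows kept: 3.

(2, Grace, Matilda, 17); (NULL, NULL, Kindred, NULL); (NULL, NULL, Rebecca, NULL); (NULL, NULL, Ulysses, NULL)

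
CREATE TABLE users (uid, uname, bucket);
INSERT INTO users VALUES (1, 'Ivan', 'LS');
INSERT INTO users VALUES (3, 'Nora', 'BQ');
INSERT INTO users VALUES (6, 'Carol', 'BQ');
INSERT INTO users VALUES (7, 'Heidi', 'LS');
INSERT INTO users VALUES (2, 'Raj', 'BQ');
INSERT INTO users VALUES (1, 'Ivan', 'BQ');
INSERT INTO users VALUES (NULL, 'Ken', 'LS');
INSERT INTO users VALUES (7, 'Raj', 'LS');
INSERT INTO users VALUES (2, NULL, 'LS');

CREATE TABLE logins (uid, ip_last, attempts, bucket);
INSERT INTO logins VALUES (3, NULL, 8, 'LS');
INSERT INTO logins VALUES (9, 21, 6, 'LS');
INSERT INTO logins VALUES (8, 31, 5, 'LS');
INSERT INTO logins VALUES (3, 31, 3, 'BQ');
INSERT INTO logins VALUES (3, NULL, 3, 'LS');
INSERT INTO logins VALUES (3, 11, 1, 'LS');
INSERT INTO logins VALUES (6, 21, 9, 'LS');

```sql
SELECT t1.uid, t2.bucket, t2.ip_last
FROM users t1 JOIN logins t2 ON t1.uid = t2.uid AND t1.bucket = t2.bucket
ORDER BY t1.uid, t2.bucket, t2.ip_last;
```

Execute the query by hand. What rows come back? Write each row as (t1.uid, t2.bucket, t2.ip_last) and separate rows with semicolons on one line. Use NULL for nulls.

INNER JOIN keeps only pairs where the ON condition holds.
Matching on t1.uid = t2.uid AND t1.bucket = t2.bucket. A NULL in a compared column never satisfies the condition.
- uid=1, bucket=LS: no matching t2 row, dropped.
- uid=3, bucket=BQ: 1 matching t2 row(s), so 1 row(s) emitted.
- uid=6, bucket=BQ: no matching t2 row, dropped.
- uid=7, bucket=LS: no matching t2 row, dropped.
- uid=2, bucket=BQ: no matching t2 row, dropped.
- uid=1, bucket=BQ: no matching t2 row, dropped.
- uid=NULL, bucket=LS: no matching t2 row, dropped.
- uid=7, bucket=LS: no matching t2 row, dropped.
- uid=2, bucket=LS: no matching t2 row, dropped.
After projecting and ordering:
t1.uid | t2.bucket | t2.ip_last
3 | BQ | 31

(3, BQ, 31)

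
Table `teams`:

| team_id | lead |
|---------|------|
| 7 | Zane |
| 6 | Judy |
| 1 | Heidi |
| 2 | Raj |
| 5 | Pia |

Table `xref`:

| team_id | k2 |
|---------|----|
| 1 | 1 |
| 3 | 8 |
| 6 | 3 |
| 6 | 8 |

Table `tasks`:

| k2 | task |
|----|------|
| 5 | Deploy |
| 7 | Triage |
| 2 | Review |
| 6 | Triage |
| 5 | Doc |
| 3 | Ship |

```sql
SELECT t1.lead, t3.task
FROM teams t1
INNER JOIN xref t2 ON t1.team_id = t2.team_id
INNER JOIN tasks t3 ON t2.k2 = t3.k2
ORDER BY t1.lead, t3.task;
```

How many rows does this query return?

Evaluate left to right. First `teams t1 INNER JOIN xref t2` on team_id: 3 row(s).
Then INNER JOIN `tasks t3` on k2: keep only rows whose t2.k2 appears in t3.
Result: 1 row(s).

1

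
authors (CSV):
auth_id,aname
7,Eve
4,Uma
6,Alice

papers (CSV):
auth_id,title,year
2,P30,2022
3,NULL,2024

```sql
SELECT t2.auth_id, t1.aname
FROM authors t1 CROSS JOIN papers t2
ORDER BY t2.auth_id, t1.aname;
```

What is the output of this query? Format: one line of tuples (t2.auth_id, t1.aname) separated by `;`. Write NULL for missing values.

(2, Alice); (2, Eve); (2, Uma); (3, Alice); (3, Eve); (3, Uma)

CROSS JOIN pairs every row of `authors` with every row of `papers`: 3 × 2 = 6 rows.
After projecting and ordering:
t2.auth_id | t1.aname
2 | Alice
2 | Eve
2 | Uma
3 | Alice
3 | Eve
3 | Uma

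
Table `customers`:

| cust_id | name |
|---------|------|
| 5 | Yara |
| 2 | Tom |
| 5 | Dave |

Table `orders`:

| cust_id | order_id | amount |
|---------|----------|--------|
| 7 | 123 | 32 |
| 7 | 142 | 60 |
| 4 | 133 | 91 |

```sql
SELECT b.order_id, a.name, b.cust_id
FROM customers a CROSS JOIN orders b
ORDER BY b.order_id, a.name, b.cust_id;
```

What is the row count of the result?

CROSS JOIN pairs every row of `customers` with every row of `orders`: 3 × 3 = 9 rows.

9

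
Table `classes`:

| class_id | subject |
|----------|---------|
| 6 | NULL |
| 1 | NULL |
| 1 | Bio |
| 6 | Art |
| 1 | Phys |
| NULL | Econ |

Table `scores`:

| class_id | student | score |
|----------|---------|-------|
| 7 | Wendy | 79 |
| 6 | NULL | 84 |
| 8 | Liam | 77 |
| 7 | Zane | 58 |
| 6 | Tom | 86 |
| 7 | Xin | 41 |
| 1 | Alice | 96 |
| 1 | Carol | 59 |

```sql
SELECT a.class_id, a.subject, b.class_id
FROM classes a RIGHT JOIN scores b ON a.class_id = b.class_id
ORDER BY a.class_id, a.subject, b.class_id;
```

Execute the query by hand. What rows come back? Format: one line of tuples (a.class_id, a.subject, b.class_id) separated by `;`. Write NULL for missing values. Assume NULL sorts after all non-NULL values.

(1, Bio, 1); (1, Bio, 1); (1, Phys, 1); (1, Phys, 1); (1, NULL, 1); (1, NULL, 1); (6, Art, 6); (6, Art, 6); (6, NULL, 6); (6, NULL, 6); (NULL, NULL, 7); (NULL, NULL, 7); (NULL, NULL, 7); (NULL, NULL, 8)

RIGHT JOIN keeps every row from `scores`; unmatched rows get NULL for `classes`'s columns.
Matching on a.class_id = b.class_id. A NULL in a compared column never satisfies the condition.
- class_id=6: 2 matching b row(s), so 2 row(s) emitted.
- class_id=1: 2 matching b row(s), so 2 row(s) emitted.
- class_id=1: 2 matching b row(s), so 2 row(s) emitted.
- class_id=6: 2 matching b row(s), so 2 row(s) emitted.
- class_id=1: 2 matching b row(s), so 2 row(s) emitted.
- class_id=NULL: no matching b row.
- 4 row(s) from b found no a partner → padded with NULL.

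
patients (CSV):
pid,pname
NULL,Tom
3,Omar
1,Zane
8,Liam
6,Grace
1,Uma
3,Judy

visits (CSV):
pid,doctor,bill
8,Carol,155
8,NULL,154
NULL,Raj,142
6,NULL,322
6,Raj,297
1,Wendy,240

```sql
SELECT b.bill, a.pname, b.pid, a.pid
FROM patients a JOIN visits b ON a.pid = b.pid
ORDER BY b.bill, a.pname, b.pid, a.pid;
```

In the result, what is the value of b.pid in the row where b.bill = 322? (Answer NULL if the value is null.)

6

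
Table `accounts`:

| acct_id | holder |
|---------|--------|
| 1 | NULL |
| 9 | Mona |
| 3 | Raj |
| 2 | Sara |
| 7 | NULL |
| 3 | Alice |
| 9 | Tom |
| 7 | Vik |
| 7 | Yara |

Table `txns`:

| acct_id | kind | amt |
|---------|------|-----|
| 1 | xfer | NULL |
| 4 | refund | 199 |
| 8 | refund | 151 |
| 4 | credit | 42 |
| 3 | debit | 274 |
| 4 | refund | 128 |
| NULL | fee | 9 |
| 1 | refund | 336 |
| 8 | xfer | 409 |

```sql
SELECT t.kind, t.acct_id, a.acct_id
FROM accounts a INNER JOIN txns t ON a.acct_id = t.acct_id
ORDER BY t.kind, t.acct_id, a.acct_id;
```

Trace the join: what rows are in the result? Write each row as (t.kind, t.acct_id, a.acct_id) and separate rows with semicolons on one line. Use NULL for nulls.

(debit, 3, 3); (debit, 3, 3); (refund, 1, 1); (xfer, 1, 1)

INNER JOIN keeps only pairs where the ON condition holds.
Matching on a.acct_id = t.acct_id. A NULL in a compared column never satisfies the condition.
- a[0] acct_id=1 → 2 match(es) in t → 2 row(s).
- a[1] acct_id=9 → no match; dropped.
- a[2] acct_id=3 → 1 match(es) in t → 1 row(s).
- a[3] acct_id=2 → no match; dropped.
- a[4] acct_id=7 → no match; dropped.
- a[5] acct_id=3 → 1 match(es) in t → 1 row(s).
- a[6] acct_id=9 → no match; dropped.
- a[7] acct_id=7 → no match; dropped.
- a[8] acct_id=7 → no match; dropped.
After projecting and ordering:
t.kind | t.acct_id | a.acct_id
debit | 3 | 3
debit | 3 | 3
refund | 1 | 1
xfer | 1 | 1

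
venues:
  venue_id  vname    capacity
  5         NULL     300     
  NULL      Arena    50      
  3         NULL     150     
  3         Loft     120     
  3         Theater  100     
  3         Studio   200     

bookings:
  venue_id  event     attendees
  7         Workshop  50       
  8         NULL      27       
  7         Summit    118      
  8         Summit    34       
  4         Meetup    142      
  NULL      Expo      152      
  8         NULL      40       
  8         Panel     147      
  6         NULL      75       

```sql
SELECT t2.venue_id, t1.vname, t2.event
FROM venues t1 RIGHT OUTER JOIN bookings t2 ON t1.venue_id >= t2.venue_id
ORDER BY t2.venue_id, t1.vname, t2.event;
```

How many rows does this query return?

9

RIGHT JOIN keeps every row from `bookings`; unmatched rows get NULL for `venues`'s columns.
Matching on t1.venue_id >= t2.venue_id. A NULL in a compared column never satisfies the condition.
- t1 row (venue_id=5): matches 1 t2 row(s) → 1 output row(s).
- t1 row (venue_id=NULL): no match.
- t1 row (venue_id=3): no match.
- t1 row (venue_id=3): no match.
- t1 row (venue_id=3): no match.
- t1 row (venue_id=3): no match.
- 8 t2 row(s) had no t1 match → kept, t1 columns NULL.
Total: 1 matched + 8 padded = 9 rows.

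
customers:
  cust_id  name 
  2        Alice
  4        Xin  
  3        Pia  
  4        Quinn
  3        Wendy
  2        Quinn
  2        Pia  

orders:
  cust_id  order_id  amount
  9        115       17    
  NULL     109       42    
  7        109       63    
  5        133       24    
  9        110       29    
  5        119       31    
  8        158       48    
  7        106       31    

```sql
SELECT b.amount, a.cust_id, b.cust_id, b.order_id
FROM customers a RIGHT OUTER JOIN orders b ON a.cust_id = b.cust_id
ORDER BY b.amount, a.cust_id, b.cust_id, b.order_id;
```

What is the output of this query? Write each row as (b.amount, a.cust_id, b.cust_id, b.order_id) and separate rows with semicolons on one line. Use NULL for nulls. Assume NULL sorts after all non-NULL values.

RIGHT JOIN keeps every row from `orders`; unmatched rows get NULL for `customers`'s columns.
Matching on a.cust_id = b.cust_id. A NULL in a compared column never satisfies the condition.
Matched pairs: 0; unmatched b rows kept: 8.

(17, NULL, 9, 115); (24, NULL, 5, 133); (29, NULL, 9, 110); (31, NULL, 5, 119); (31, NULL, 7, 106); (42, NULL, NULL, 109); (48, NULL, 8, 158); (63, NULL, 7, 109)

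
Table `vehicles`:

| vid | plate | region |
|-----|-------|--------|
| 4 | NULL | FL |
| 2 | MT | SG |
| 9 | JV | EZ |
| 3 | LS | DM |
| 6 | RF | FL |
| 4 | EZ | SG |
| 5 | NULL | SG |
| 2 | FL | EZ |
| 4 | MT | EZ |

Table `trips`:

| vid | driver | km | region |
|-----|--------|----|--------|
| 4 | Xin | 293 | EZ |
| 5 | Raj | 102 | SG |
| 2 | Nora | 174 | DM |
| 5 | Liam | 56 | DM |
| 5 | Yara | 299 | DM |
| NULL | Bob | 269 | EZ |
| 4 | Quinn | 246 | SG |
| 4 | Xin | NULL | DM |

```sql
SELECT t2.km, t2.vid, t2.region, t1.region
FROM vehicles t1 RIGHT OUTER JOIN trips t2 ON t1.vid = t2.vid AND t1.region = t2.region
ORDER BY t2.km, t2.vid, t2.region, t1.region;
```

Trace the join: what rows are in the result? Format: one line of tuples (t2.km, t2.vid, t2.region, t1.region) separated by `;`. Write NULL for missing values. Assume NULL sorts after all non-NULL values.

(56, 5, DM, NULL); (102, 5, SG, SG); (174, 2, DM, NULL); (246, 4, SG, SG); (269, NULL, EZ, NULL); (293, 4, EZ, EZ); (299, 5, DM, NULL); (NULL, 4, DM, NULL)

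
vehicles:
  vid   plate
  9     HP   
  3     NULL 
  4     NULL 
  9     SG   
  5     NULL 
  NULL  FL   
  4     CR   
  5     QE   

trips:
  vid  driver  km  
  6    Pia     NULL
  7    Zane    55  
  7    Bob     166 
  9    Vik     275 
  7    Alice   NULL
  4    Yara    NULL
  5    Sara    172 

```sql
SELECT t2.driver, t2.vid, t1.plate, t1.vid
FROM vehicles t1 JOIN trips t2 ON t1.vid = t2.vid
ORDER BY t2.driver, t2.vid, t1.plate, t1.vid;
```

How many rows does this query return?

INNER JOIN keeps only pairs where the ON condition holds.
Matching on t1.vid = t2.vid. A NULL in a compared column never satisfies the condition.
- t1 row (vid=9): matches 1 t2 row(s) → 1 output row(s).
- t1 row (vid=3): no match → dropped.
- t1 row (vid=4): matches 1 t2 row(s) → 1 output row(s).
- t1 row (vid=9): matches 1 t2 row(s) → 1 output row(s).
- t1 row (vid=5): matches 1 t2 row(s) → 1 output row(s).
- t1 row (vid=NULL): no match → dropped.
- t1 row (vid=4): matches 1 t2 row(s) → 1 output row(s).
- t1 row (vid=5): matches 1 t2 row(s) → 1 output row(s).
Total: 6 rows.

6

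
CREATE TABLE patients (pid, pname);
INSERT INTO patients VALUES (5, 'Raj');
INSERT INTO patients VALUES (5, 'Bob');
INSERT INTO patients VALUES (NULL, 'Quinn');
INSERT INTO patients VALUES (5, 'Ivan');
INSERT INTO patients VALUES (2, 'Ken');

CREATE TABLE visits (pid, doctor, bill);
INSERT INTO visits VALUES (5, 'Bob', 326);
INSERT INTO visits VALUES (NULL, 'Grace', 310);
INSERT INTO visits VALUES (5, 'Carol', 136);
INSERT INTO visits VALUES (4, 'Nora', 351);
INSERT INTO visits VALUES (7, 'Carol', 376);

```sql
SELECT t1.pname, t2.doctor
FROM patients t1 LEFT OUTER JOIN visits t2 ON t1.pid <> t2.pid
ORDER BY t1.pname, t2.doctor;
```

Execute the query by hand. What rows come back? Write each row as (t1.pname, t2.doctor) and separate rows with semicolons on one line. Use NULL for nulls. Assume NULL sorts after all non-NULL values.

LEFT JOIN keeps every row from `patients`; unmatched rows get NULL for `visits`'s columns.
Matching on t1.pid <> t2.pid. A NULL in a compared column never satisfies the condition.
Matched pairs: 10; unmatched t1 rows kept: 1.

(Bob, Carol); (Bob, Nora); (Ivan, Carol); (Ivan, Nora); (Ken, Bob); (Ken, Carol); (Ken, Carol); (Ken, Nora); (Quinn, NULL); (Raj, Carol); (Raj, Nora)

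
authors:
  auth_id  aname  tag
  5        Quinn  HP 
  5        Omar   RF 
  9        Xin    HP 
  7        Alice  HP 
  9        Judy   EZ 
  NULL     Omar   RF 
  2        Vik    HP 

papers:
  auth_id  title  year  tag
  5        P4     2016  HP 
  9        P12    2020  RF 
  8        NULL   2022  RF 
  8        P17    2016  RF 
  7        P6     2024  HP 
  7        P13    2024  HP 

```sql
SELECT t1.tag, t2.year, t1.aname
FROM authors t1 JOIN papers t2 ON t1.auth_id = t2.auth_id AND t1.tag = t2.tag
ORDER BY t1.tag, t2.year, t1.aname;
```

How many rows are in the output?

3

INNER JOIN keeps only pairs where the ON condition holds.
Matching on t1.auth_id = t2.auth_id AND t1.tag = t2.tag. A NULL in a compared column never satisfies the condition.
- t1 (auth_id=5, tag=HP) pairs with 1 row(s) of t2.
- t1 (auth_id=5, tag=RF) has no partner → excluded.
- t1 (auth_id=9, tag=HP) has no partner → excluded.
- t1 (auth_id=7, tag=HP) pairs with 2 row(s) of t2.
- t1 (auth_id=9, tag=EZ) has no partner → excluded.
- t1 (auth_id=NULL, tag=RF) has no partner → excluded.
- t1 (auth_id=2, tag=HP) has no partner → excluded.
Total: 3 rows.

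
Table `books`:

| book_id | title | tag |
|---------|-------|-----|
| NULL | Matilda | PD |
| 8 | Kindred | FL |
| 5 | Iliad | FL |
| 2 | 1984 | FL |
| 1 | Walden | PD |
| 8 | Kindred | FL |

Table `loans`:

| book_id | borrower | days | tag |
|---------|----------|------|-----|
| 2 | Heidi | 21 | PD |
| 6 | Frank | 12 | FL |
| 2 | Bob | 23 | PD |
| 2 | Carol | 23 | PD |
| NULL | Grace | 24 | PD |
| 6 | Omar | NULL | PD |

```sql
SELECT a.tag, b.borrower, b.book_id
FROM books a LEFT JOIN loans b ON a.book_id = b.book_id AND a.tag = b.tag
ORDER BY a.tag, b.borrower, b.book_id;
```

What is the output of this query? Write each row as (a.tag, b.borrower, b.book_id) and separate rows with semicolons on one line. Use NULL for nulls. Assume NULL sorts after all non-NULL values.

LEFT JOIN keeps every row from `books`; unmatched rows get NULL for `loans`'s columns.
Matching on a.book_id = b.book_id AND a.tag = b.tag. A NULL in a compared column never satisfies the condition.
- a row (book_id=NULL, tag=PD): no match → kept, b columns NULL.
- a row (book_id=8, tag=FL): no match → kept, b columns NULL.
- a row (book_id=5, tag=FL): no match → kept, b columns NULL.
- a row (book_id=2, tag=FL): no match → kept, b columns NULL.
- a row (book_id=1, tag=PD): no match → kept, b columns NULL.
- a row (book_id=8, tag=FL): no match → kept, b columns NULL.
After projecting and ordering:
a.tag | b.borrower | b.book_id
FL | NULL | NULL
FL | NULL | NULL
FL | NULL | NULL
FL | NULL | NULL
PD | NULL | NULL
PD | NULL | NULL

(FL, NULL, NULL); (FL, NULL, NULL); (FL, NULL, NULL); (FL, NULL, NULL); (PD, NULL, NULL); (PD, NULL, NULL)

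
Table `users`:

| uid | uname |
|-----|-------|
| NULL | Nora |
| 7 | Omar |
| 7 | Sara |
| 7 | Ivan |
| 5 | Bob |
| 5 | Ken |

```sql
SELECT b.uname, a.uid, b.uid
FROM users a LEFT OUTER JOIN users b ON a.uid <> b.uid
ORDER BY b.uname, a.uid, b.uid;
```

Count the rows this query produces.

13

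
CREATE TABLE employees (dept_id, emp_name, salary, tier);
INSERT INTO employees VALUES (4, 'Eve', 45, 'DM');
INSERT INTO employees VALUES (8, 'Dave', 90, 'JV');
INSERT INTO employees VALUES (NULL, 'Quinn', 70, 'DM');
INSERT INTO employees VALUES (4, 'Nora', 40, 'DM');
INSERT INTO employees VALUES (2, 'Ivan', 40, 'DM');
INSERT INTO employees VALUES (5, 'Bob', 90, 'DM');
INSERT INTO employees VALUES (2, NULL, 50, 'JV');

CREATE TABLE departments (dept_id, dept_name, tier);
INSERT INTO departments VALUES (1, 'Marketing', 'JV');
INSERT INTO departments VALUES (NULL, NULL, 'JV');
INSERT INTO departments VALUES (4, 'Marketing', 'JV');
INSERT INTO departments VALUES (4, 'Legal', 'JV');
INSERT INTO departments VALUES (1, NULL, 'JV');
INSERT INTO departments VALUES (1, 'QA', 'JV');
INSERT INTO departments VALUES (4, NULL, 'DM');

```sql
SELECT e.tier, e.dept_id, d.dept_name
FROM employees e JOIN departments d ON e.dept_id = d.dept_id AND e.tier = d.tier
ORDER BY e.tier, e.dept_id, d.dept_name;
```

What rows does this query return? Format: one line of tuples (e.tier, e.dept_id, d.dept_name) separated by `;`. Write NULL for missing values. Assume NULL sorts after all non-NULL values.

(DM, 4, NULL); (DM, 4, NULL)

INNER JOIN keeps only pairs where the ON condition holds.
Matching on e.dept_id = d.dept_id AND e.tier = d.tier. A NULL in a compared column never satisfies the condition.
- e (dept_id=4, tier=DM) pairs with 1 row(s) of d.
- e (dept_id=8, tier=JV) has no partner → excluded.
- e (dept_id=NULL, tier=DM) has no partner → excluded.
- e (dept_id=4, tier=DM) pairs with 1 row(s) of d.
- e (dept_id=2, tier=DM) has no partner → excluded.
- e (dept_id=5, tier=DM) has no partner → excluded.
- e (dept_id=2, tier=JV) has no partner → excluded.
After projecting and ordering:
e.tier | e.dept_id | d.dept_name
DM | 4 | NULL
DM | 4 | NULL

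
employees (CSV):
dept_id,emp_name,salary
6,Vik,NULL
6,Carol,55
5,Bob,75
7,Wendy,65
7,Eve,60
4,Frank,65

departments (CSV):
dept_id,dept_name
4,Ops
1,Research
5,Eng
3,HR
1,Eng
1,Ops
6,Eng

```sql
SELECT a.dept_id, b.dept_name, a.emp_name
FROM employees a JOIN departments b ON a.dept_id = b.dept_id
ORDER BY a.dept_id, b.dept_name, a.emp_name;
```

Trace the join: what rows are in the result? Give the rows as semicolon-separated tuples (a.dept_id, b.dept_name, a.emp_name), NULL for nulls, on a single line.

INNER JOIN keeps only pairs where the ON condition holds.
Matching on a.dept_id = b.dept_id.
- dept_id=6: 1 matching b row(s), so 1 row(s) emitted.
- dept_id=6: 1 matching b row(s), so 1 row(s) emitted.
- dept_id=5: 1 matching b row(s), so 1 row(s) emitted.
- dept_id=7: no matching b row, dropped.
- dept_id=7: no matching b row, dropped.
- dept_id=4: 1 matching b row(s), so 1 row(s) emitted.
After projecting and ordering:
a.dept_id | b.dept_name | a.emp_name
4 | Ops | Frank
5 | Eng | Bob
6 | Eng | Carol
6 | Eng | Vik

(4, Ops, Frank); (5, Eng, Bob); (6, Eng, Carol); (6, Eng, Vik)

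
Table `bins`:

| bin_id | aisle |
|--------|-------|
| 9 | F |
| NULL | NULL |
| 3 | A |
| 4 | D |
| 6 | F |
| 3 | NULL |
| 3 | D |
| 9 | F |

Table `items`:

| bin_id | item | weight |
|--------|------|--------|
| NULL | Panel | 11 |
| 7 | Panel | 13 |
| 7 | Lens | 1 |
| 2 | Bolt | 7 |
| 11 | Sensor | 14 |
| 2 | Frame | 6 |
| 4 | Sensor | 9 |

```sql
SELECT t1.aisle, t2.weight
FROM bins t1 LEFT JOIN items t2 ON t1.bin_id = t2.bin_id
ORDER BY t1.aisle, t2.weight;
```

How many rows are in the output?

LEFT JOIN keeps every row from `bins`; unmatched rows get NULL for `items`'s columns.
Matching on t1.bin_id = t2.bin_id. A NULL in a compared column never satisfies the condition.
Matched pairs: 1; unmatched t1 rows kept: 7.
Total: 1 matched + 7 padded = 8 rows.

8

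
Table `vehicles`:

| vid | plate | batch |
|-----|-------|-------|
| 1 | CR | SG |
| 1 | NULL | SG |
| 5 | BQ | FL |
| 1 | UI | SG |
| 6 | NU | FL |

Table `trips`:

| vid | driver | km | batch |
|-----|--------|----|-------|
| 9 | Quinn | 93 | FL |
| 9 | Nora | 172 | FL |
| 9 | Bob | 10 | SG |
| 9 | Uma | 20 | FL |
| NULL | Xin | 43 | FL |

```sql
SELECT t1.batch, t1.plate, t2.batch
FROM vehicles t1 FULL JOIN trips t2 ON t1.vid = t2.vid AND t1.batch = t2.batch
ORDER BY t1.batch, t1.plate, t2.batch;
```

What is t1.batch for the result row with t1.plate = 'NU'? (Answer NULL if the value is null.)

FL

FULL OUTER JOIN keeps every row from both sides; unmatched rows get NULL for the other side's columns.
Matching on t1.vid = t2.vid AND t1.batch = t2.batch. A NULL in a compared column never satisfies the condition.
Matched pairs: 0; unmatched t1 rows kept: 5; unmatched t2 rows kept: 5.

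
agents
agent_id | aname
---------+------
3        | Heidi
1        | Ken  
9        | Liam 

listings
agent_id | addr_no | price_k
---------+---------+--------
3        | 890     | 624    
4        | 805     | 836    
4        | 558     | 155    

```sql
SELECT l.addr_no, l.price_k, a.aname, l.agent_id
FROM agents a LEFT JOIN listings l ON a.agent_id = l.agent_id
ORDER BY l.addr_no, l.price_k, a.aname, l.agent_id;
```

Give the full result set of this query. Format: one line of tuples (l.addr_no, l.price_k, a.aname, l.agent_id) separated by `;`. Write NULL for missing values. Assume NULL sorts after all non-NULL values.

LEFT JOIN keeps every row from `agents`; unmatched rows get NULL for `listings`'s columns.
Matching on a.agent_id = l.agent_id.
Matched pairs: 1; unmatched a rows kept: 2.

(890, 624, Heidi, 3); (NULL, NULL, Ken, NULL); (NULL, NULL, Liam, NULL)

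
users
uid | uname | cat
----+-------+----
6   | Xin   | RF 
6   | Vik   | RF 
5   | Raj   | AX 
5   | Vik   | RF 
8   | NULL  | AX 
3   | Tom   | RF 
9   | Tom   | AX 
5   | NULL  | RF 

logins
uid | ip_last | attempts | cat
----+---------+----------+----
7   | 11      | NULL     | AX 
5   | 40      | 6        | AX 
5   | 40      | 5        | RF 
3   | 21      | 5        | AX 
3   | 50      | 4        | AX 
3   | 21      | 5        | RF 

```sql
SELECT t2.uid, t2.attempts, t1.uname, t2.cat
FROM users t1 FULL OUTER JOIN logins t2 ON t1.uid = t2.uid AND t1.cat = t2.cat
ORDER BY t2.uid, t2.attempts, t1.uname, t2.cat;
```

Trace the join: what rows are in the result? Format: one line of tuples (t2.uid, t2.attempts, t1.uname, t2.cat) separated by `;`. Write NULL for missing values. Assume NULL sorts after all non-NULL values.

FULL OUTER JOIN keeps every row from both sides; unmatched rows get NULL for the other side's columns.
Matching on t1.uid = t2.uid AND t1.cat = t2.cat.
- t1 (uid=6, cat=RF) has no partner → padded with NULL.
- t1 (uid=6, cat=RF) has no partner → padded with NULL.
- t1 (uid=5, cat=AX) pairs with 1 row(s) of t2.
- t1 (uid=5, cat=RF) pairs with 1 row(s) of t2.
- t1 (uid=8, cat=AX) has no partner → padded with NULL.
- t1 (uid=3, cat=RF) pairs with 1 row(s) of t2.
- t1 (uid=9, cat=AX) has no partner → padded with NULL.
- t1 (uid=5, cat=RF) pairs with 1 row(s) of t2.
- 3 t2 row(s) had no t1 match → kept, t1 columns NULL.

(3, 4, NULL, AX); (3, 5, Tom, RF); (3, 5, NULL, AX); (5, 5, Vik, RF); (5, 5, NULL, RF); (5, 6, Raj, AX); (7, NULL, NULL, AX); (NULL, NULL, Tom, NULL); (NULL, NULL, Vik, NULL); (NULL, NULL, Xin, NULL); (NULL, NULL, NULL, NULL)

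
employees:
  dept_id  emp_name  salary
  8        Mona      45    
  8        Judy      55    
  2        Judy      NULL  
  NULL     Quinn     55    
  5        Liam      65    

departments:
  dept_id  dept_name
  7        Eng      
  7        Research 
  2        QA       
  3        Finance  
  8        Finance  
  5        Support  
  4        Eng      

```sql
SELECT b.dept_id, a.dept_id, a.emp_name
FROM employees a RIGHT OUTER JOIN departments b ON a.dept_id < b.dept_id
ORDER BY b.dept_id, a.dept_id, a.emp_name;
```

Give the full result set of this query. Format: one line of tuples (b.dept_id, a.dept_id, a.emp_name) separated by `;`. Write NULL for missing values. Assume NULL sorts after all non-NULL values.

(2, NULL, NULL); (3, 2, Judy); (4, 2, Judy); (5, 2, Judy); (7, 2, Judy); (7, 2, Judy); (7, 5, Liam); (7, 5, Liam); (8, 2, Judy); (8, 5, Liam)

RIGHT JOIN keeps every row from `departments`; unmatched rows get NULL for `employees`'s columns.
Matching on a.dept_id < b.dept_id. A NULL in a compared column never satisfies the condition.
Matched pairs: 9; unmatched b rows kept: 1.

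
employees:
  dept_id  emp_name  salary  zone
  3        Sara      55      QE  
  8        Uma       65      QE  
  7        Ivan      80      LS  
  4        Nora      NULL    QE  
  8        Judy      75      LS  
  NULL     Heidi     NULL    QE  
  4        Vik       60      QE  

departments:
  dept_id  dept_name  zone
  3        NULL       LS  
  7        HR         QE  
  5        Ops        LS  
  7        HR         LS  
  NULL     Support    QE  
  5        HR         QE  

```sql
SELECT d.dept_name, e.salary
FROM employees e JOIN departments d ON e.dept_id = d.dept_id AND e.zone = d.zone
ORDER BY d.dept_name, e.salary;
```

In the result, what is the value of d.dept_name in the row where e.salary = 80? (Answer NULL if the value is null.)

HR

INNER JOIN keeps only pairs where the ON condition holds.
Matching on e.dept_id = d.dept_id AND e.zone = d.zone. A NULL in a compared column never satisfies the condition.
Matched pairs: 1.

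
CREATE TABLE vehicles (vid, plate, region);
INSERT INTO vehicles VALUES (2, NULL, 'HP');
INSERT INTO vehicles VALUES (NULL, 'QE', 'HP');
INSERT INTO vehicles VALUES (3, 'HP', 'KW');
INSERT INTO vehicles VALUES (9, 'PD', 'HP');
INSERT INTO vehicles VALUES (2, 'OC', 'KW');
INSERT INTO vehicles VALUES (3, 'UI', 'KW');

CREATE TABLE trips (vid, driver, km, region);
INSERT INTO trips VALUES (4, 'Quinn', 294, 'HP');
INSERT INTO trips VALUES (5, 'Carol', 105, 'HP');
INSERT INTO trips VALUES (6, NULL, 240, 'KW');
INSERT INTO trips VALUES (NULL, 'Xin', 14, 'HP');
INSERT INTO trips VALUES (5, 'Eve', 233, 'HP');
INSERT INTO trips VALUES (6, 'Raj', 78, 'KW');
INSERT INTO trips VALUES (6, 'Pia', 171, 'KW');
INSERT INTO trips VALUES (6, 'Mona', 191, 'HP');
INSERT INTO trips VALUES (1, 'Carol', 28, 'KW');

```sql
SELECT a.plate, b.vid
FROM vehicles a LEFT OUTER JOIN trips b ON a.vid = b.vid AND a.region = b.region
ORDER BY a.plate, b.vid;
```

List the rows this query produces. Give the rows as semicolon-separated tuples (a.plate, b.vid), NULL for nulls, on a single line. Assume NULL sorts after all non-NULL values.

(HP, NULL); (OC, NULL); (PD, NULL); (QE, NULL); (UI, NULL); (NULL, NULL)

LEFT JOIN keeps every row from `vehicles`; unmatched rows get NULL for `trips`'s columns.
Matching on a.vid = b.vid AND a.region = b.region. A NULL in a compared column never satisfies the condition.
- a[0] vid=2, region=HP → no match; kept with NULLs on the b side.
- a[1] vid=NULL, region=HP → no match; kept with NULLs on the b side.
- a[2] vid=3, region=KW → no match; kept with NULLs on the b side.
- a[3] vid=9, region=HP → no match; kept with NULLs on the b side.
- a[4] vid=2, region=KW → no match; kept with NULLs on the b side.
- a[5] vid=3, region=KW → no match; kept with NULLs on the b side.
After projecting and ordering:
a.plate | b.vid
HP | NULL
OC | NULL
PD | NULL
QE | NULL
UI | NULL
NULL | NULL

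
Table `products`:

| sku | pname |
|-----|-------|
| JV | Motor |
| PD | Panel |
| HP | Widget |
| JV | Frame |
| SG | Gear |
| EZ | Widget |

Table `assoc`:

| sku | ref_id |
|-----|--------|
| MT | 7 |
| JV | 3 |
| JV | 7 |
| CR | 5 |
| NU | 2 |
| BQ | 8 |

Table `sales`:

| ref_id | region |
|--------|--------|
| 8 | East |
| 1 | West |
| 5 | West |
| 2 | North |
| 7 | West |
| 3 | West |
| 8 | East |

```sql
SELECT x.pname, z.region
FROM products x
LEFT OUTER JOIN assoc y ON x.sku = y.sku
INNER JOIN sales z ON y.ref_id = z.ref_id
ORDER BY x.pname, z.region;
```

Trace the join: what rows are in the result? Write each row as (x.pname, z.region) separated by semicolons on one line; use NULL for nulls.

(Frame, West); (Frame, West); (Motor, West); (Motor, West)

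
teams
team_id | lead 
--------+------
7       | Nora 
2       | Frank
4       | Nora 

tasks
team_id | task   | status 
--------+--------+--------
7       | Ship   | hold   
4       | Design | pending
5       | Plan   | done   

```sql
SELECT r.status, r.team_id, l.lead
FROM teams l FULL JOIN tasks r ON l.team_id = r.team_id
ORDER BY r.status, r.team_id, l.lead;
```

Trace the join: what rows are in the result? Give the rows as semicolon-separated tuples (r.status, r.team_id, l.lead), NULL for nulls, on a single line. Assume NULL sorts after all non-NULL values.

FULL OUTER JOIN keeps every row from both sides; unmatched rows get NULL for the other side's columns.
Matching on l.team_id = r.team_id.
- l[0] team_id=7 → 1 match(es) in r → 1 row(s).
- l[1] team_id=2 → no match; kept with NULLs on the r side.
- l[2] team_id=4 → 1 match(es) in r → 1 row(s).
- plus 1 unmatched r row(s), each kept with NULL l columns.
After projecting and ordering:
r.status | r.team_id | l.lead
done | 5 | NULL
hold | 7 | Nora
pending | 4 | Nora
NULL | NULL | Frank

(done, 5, NULL); (hold, 7, Nora); (pending, 4, Nora); (NULL, NULL, Frank)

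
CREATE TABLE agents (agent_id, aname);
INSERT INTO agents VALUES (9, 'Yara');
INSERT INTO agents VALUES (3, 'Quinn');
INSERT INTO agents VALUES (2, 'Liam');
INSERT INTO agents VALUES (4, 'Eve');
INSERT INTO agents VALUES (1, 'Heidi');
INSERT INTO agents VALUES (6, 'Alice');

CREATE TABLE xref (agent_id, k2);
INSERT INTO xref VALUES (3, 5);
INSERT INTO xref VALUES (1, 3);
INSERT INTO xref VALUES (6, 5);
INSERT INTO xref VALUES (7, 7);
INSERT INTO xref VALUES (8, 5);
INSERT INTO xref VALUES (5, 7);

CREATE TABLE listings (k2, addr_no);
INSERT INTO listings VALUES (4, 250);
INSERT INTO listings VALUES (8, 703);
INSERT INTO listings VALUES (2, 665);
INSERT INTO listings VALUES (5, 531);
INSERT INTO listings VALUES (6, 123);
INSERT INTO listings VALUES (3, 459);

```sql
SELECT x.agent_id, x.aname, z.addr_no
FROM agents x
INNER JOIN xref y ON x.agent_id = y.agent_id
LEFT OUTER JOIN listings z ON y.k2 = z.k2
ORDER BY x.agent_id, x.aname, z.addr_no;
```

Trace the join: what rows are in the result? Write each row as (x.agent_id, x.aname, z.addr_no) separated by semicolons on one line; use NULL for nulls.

Evaluate left to right. First `agents x INNER JOIN xref y` on agent_id: 3 row(s).
Then LEFT JOIN `listings z` on k2: each of those 3 rows is kept; rows whose y.k2 has no match in z get NULL for z's columns.

(1, Heidi, 459); (3, Quinn, 531); (6, Alice, 531)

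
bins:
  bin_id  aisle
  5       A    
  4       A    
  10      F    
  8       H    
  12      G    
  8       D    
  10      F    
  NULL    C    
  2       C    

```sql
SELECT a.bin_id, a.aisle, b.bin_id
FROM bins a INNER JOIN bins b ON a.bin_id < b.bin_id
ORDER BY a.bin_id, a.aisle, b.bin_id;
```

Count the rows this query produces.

26

INNER JOIN keeps only pairs where the ON condition holds.
Matching on a.bin_id < b.bin_id. A NULL in a compared column never satisfies the condition.
- a[0] bin_id=5 → 5 match(es) in b → 5 row(s).
- a[1] bin_id=4 → 6 match(es) in b → 6 row(s).
- a[2] bin_id=10 → 1 match(es) in b → 1 row(s).
- a[3] bin_id=8 → 3 match(es) in b → 3 row(s).
- a[4] bin_id=12 → no match; dropped.
- a[5] bin_id=8 → 3 match(es) in b → 3 row(s).
- a[6] bin_id=10 → 1 match(es) in b → 1 row(s).
- a[7] bin_id=NULL → no match; dropped.
- a[8] bin_id=2 → 7 match(es) in b → 7 row(s).
Total: 26 rows.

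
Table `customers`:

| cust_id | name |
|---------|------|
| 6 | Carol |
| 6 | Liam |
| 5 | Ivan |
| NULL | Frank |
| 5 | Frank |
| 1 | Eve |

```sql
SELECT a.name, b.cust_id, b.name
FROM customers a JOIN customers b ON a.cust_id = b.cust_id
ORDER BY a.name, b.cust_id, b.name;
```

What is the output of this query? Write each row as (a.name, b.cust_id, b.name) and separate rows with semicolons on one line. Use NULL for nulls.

(Carol, 6, Carol); (Carol, 6, Liam); (Eve, 1, Eve); (Frank, 5, Frank); (Frank, 5, Ivan); (Ivan, 5, Frank); (Ivan, 5, Ivan); (Liam, 6, Carol); (Liam, 6, Liam)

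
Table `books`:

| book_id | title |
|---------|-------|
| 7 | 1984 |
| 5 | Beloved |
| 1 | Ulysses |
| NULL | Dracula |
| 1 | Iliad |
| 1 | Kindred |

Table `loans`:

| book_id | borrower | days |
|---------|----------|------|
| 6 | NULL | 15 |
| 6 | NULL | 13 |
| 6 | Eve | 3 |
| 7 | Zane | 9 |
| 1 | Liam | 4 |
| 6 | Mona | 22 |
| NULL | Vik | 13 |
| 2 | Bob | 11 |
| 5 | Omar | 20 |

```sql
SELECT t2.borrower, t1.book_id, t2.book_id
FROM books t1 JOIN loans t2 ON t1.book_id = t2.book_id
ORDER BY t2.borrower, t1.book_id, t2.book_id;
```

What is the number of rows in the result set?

5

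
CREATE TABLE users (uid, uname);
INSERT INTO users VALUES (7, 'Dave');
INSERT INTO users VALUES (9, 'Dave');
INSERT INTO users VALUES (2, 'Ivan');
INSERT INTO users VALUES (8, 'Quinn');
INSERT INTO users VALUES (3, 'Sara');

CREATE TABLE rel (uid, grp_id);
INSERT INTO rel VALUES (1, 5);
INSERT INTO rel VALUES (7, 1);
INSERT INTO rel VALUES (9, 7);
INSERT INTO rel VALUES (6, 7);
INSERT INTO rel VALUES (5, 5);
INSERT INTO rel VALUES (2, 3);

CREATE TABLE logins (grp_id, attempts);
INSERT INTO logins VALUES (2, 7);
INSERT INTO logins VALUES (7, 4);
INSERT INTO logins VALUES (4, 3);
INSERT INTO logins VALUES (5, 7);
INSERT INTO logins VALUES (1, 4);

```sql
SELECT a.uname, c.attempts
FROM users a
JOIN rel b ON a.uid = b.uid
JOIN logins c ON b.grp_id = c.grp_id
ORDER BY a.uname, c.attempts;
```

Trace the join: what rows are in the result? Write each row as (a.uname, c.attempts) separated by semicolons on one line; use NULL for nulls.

(Dave, 4); (Dave, 4)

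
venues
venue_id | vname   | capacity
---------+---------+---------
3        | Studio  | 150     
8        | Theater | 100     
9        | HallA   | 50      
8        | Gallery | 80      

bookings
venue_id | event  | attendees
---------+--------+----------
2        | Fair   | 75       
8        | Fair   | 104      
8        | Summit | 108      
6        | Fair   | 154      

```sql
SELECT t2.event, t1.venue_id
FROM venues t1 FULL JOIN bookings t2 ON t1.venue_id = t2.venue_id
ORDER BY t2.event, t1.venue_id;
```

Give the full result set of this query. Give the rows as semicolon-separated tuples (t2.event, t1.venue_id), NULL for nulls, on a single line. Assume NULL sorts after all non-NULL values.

(Fair, 8); (Fair, 8); (Fair, NULL); (Fair, NULL); (Summit, 8); (Summit, 8); (NULL, 3); (NULL, 9)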